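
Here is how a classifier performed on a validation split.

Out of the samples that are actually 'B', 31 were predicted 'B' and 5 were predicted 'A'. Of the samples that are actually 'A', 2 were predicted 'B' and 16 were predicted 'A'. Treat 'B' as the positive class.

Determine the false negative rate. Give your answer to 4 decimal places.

0.1389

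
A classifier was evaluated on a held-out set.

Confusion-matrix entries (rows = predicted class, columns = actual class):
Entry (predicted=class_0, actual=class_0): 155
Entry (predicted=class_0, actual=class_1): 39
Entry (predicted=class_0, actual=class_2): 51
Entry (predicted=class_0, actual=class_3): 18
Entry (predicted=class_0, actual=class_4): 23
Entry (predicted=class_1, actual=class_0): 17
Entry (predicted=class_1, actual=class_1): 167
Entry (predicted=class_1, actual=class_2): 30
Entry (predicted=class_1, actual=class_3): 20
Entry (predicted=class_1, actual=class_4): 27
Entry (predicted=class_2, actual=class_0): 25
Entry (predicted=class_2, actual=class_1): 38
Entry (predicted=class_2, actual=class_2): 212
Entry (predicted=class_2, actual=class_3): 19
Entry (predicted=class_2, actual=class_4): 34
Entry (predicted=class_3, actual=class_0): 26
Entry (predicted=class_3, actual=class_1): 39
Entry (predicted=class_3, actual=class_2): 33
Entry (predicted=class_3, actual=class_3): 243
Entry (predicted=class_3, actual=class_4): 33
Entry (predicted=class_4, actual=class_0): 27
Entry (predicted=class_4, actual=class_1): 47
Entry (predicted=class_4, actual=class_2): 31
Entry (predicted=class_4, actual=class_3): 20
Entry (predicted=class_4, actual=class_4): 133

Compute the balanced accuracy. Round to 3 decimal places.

0.602

Balanced accuracy = mean of per-class recall.
  class_0: recall = 155/250 = 0.6200
  class_1: recall = 167/330 = 0.5061
  class_2: recall = 212/357 = 0.5938
  class_3: recall = 243/320 = 0.7594
  class_4: recall = 133/250 = 0.5320
Mean = (0.6200 + 0.5061 + 0.5938 + 0.7594 + 0.5320) / 5 = 0.602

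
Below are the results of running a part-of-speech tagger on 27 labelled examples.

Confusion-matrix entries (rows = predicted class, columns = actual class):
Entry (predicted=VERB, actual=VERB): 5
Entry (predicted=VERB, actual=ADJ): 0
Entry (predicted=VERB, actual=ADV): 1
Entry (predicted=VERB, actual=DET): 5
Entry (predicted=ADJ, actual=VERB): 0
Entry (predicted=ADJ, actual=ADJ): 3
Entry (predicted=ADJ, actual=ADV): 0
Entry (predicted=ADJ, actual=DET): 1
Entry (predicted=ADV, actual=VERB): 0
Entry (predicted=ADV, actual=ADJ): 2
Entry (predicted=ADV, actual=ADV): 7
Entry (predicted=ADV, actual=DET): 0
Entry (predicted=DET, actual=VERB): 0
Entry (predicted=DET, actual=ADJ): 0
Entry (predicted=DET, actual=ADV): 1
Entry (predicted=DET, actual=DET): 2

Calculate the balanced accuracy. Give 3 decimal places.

0.657

Balanced accuracy = mean of per-class recall.
  VERB: recall = 5/5 = 1.0000
  ADJ: recall = 3/5 = 0.6000
  ADV: recall = 7/9 = 0.7778
  DET: recall = 2/8 = 0.2500
Mean = (1.0000 + 0.6000 + 0.7778 + 0.2500) / 4 = 0.657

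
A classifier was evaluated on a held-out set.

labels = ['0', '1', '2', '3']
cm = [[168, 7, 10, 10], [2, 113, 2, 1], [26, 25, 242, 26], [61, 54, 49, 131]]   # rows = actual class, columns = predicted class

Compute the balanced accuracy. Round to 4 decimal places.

Balanced accuracy = mean of per-class recall.
  0: recall = 168/195 = 0.86154
  1: recall = 113/118 = 0.95763
  2: recall = 242/319 = 0.75862
  3: recall = 131/295 = 0.44407
Mean = (0.86154 + 0.95763 + 0.75862 + 0.44407) / 4 = 0.7555

0.7555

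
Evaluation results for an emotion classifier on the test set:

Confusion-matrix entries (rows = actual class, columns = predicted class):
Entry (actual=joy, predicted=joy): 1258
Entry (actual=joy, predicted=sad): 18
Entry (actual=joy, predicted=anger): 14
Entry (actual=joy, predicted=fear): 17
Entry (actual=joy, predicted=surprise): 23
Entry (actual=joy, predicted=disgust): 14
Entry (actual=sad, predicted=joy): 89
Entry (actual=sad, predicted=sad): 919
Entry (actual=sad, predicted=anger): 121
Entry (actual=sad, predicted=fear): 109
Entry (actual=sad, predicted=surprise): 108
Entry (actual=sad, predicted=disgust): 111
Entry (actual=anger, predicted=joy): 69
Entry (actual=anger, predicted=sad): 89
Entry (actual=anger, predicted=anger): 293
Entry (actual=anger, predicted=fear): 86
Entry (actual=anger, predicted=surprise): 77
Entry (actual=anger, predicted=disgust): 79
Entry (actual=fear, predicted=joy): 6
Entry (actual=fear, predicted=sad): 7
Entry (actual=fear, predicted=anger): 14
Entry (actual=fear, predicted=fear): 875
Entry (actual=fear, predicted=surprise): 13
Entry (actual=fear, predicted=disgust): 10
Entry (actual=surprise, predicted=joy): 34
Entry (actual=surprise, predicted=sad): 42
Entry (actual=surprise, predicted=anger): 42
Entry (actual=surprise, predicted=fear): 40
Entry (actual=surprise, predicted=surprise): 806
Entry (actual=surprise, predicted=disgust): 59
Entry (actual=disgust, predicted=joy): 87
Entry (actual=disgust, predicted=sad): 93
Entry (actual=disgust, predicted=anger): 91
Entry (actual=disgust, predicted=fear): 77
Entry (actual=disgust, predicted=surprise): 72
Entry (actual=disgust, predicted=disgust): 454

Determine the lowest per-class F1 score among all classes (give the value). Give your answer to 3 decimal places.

Per-class F1 score (2·TP/(2·TP+FP+FN)):
  joy: TP=1258, FP=89+69+6+34+87=285, FN=18+14+17+23+14=86 → 2516/2887 = 0.8715
  sad: TP=919, FP=18+89+7+42+93=249, FN=89+121+109+108+111=538 → 1838/2625 = 0.7002
  anger: TP=293, FP=14+121+14+42+91=282, FN=69+89+86+77+79=400 → 586/1268 = 0.4621
  fear: TP=875, FP=17+109+86+40+77=329, FN=6+7+14+13+10=50 → 1750/2129 = 0.8220
  surprise: TP=806, FP=23+108+77+13+72=293, FN=34+42+42+40+59=217 → 1612/2122 = 0.7597
  disgust: TP=454, FP=14+111+79+10+59=273, FN=87+93+91+77+72=420 → 908/1601 = 0.5671
Lowest is class 'anger' with F1 score = 0.462.

0.462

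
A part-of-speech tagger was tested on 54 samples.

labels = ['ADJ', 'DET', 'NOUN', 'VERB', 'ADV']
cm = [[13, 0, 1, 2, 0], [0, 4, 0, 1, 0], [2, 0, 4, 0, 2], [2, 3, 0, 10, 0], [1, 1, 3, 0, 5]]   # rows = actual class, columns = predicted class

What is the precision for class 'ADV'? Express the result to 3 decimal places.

precision = TP/(TP+FP).
ADV: TP=5, FP=0+0+2+0=2 → 5/7 = 0.7143

0.714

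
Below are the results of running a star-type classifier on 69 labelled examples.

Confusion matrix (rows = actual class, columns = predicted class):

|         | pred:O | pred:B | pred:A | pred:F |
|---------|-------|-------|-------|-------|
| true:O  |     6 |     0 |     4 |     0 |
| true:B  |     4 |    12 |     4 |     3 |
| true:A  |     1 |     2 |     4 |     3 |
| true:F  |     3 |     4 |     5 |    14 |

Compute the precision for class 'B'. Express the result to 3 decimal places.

0.667

Treat 'B' as positive and all other classes as negative.
precision = TP/(TP+FP).
B: TP=12, FP=0+2+4=6 → 12/18 = 0.6667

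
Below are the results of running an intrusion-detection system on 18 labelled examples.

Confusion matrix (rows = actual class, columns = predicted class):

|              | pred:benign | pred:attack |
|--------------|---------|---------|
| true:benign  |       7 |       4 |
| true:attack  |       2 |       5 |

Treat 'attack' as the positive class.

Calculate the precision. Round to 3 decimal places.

0.556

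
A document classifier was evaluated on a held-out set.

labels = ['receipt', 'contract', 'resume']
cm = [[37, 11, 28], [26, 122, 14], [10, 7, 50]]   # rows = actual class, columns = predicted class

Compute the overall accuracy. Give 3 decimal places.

0.685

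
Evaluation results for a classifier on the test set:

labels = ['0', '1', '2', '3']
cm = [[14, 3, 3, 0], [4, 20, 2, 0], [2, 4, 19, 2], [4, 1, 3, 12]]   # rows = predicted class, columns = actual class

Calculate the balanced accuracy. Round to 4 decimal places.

Balanced accuracy = mean of per-class recall.
  0: recall = 14/24 = 0.58333
  1: recall = 20/28 = 0.71429
  2: recall = 19/27 = 0.70370
  3: recall = 12/14 = 0.85714
Mean = (0.58333 + 0.71429 + 0.70370 + 0.85714) / 4 = 0.7146

0.7146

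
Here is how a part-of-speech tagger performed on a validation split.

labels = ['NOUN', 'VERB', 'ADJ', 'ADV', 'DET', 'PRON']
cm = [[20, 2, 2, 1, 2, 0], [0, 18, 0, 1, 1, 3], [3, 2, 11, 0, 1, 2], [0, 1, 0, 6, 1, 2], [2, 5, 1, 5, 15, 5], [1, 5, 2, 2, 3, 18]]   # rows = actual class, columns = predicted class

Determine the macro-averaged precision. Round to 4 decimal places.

0.6091

Per-class precision (TP/(TP+FP)):
  NOUN: TP=20, FP=0+3+0+2+1=6 → 20/26 = 0.76923
  VERB: TP=18, FP=2+2+1+5+5=15 → 18/33 = 0.54545
  ADJ: TP=11, FP=2+0+0+1+2=5 → 11/16 = 0.68750
  ADV: TP=6, FP=1+1+0+5+2=9 → 6/15 = 0.40000
  DET: TP=15, FP=2+1+1+1+3=8 → 15/23 = 0.65217
  PRON: TP=18, FP=0+3+2+2+5=12 → 18/30 = 0.60000
Macro-precision = mean = (0.76923 + 0.54545 + 0.68750 + 0.40000 + 0.65217 + 0.60000) / 6 = 0.6091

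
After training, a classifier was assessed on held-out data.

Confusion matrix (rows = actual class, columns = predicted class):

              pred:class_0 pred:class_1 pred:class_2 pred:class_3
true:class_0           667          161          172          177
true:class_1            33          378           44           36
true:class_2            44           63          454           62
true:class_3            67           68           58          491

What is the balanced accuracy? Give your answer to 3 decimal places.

Balanced accuracy = mean of per-class recall.
  class_0: recall = 667/1177 = 0.5667
  class_1: recall = 378/491 = 0.7699
  class_2: recall = 454/623 = 0.7287
  class_3: recall = 491/684 = 0.7178
Mean = (0.5667 + 0.7699 + 0.7287 + 0.7178) / 4 = 0.696

0.696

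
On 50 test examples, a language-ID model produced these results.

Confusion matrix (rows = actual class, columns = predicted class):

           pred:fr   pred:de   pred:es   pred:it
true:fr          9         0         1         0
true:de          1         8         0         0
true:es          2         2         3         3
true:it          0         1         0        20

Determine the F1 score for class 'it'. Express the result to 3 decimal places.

Take TP from the diagonal, FP from the rest of the 'it' prediction marginal, FN from the rest of the 'it' actual marginal.
F1 score = 2·TP/(2·TP+FP+FN).
it: TP=20, FP=0+0+3=3, FN=0+1+0=1 → 40/44 = 0.9091

0.909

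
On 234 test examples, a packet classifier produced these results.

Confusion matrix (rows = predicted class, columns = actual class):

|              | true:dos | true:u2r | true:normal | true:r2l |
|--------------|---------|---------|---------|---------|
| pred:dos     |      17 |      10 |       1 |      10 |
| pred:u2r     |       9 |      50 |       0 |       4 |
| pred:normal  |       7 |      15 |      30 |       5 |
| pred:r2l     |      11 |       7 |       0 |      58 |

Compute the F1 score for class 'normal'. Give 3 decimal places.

0.682

One-vs-rest for 'normal': TP = diagonal; FP = other classes predicted 'normal'; FN = 'normal' predicted as other.
F1 score = 2·TP/(2·TP+FP+FN).
normal: TP=30, FP=7+15+5=27, FN=1+0+0=1 → 60/88 = 0.6818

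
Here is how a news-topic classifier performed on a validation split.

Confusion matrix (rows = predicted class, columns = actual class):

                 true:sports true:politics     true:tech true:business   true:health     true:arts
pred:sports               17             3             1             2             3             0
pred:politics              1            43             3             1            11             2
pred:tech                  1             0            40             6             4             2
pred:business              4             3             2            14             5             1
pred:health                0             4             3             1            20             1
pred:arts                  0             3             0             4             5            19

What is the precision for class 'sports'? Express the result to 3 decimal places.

0.654

Treat 'sports' as positive and all other classes as negative.
precision = TP/(TP+FP).
sports: TP=17, FP=3+1+2+3+0=9 → 17/26 = 0.6538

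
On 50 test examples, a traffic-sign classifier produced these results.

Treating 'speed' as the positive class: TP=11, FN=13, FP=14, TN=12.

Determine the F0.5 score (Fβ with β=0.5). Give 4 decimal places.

0.4435

Fβ = (1+β²)·TP / ((1+β²)·TP + β²·FN + FP), with β²=1/4
= 1.25·11 / (1.25·11 + 0.25·13 + 14) = 0.4435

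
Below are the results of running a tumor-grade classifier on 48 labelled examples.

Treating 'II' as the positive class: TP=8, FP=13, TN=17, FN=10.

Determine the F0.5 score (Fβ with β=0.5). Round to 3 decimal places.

Fβ = (1+β²)·TP / ((1+β²)·TP + β²·FN + FP), with β²=1/4
= 1.25·8 / (1.25·8 + 0.25·10 + 13) = 0.392

0.392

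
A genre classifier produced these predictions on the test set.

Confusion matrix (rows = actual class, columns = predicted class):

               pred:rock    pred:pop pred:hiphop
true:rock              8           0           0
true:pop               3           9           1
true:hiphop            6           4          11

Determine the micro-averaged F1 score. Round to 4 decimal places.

0.6667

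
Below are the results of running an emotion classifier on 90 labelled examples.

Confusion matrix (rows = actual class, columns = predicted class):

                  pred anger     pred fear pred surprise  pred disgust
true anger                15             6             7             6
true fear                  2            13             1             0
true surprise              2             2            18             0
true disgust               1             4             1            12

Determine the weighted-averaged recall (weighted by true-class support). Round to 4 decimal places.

0.6444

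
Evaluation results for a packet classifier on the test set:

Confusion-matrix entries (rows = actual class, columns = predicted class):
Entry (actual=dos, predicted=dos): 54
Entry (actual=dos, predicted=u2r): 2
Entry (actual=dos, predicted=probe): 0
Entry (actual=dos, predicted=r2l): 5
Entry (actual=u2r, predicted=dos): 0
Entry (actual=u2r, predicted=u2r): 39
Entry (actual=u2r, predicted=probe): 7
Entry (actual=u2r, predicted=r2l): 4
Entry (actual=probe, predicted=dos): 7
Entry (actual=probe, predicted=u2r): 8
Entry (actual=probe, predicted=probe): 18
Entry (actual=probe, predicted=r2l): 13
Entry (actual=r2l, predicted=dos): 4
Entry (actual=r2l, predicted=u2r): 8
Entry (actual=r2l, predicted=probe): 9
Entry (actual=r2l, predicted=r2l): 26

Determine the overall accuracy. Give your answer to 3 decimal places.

0.672

Accuracy = trace / total = (54+39+18+26=137) / 204 = 137/204 = 0.672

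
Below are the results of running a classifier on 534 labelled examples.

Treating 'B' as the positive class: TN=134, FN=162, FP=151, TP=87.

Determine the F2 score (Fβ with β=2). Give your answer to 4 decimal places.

0.3525

Fβ = (1+β²)·TP / ((1+β²)·TP + β²·FN + FP), with β²=4
= 5·87 / (5·87 + 4·162 + 151) = 0.3525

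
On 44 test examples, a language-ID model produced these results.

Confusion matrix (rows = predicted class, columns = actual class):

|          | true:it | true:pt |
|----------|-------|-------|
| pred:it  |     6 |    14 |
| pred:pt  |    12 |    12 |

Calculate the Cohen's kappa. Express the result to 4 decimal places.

-0.2017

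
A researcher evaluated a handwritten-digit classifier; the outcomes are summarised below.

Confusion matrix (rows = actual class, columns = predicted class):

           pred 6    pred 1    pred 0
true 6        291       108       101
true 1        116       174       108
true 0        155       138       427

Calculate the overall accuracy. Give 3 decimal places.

0.551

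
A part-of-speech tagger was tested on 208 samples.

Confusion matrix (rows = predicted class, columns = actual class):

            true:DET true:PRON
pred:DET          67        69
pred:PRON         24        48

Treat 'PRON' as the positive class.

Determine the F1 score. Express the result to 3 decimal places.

0.508

Precision = TP/(TP+FP) = 48/72 = 0.6667
Recall = TP/(TP+FN) = 48/117 = 0.4103
F1 = 2·TP/(2·TP+FP+FN) = 96/189 = 0.508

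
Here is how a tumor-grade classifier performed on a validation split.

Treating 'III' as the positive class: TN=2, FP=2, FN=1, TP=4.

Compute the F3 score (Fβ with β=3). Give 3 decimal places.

0.784

Fβ = (1+β²)·TP / ((1+β²)·TP + β²·FN + FP), with β²=9
= 10·4 / (10·4 + 9·1 + 2) = 0.784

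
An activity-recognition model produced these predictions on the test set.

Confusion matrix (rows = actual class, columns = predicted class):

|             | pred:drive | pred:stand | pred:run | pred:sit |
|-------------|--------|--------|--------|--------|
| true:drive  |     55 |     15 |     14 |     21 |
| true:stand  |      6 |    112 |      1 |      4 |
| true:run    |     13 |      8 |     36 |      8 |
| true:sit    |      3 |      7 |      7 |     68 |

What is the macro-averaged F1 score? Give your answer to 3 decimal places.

Per-class F1 score (2·TP/(2·TP+FP+FN)):
  drive: TP=55, FP=6+13+3=22, FN=15+14+21=50 → 110/182 = 0.6044
  stand: TP=112, FP=15+8+7=30, FN=6+1+4=11 → 224/265 = 0.8453
  run: TP=36, FP=14+1+7=22, FN=13+8+8=29 → 72/123 = 0.5854
  sit: TP=68, FP=21+4+8=33, FN=3+7+7=17 → 136/186 = 0.7312
Macro-F1 score = mean = (0.6044 + 0.8453 + 0.5854 + 0.7312) / 4 = 0.692

0.692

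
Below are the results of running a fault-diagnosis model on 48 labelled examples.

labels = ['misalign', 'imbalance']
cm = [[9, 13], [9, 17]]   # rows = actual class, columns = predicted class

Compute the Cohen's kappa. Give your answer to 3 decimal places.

0.064

Observed agreement pₒ = trace/N = 26/48 = 0.5417
Expected agreement pₑ = Σ (rowᵢ·colᵢ)/N² = (22·18 + 26·30)/48² = 0.5104
κ = (pₒ − pₑ)/(1 − pₑ) = (0.5417 − 0.5104)/(1 − 0.5104) = 0.064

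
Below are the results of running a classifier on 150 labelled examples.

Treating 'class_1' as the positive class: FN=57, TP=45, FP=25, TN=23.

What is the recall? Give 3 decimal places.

0.441

Recall = TP/(TP+FN) = 45/(45+57) = 45/102 = 0.441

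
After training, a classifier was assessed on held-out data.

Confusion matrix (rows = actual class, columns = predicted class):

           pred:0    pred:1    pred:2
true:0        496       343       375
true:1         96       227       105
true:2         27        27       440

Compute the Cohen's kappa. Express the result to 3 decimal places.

Observed agreement pₒ = trace/N = 1163/2136 = 0.5445
Expected agreement pₑ = Σ (rowᵢ·colᵢ)/N² = (1214·619 + 428·597 + 494·920)/2136² = 0.3203
κ = (pₒ − pₑ)/(1 − pₑ) = (0.5445 − 0.3203)/(1 − 0.3203) = 0.330

0.330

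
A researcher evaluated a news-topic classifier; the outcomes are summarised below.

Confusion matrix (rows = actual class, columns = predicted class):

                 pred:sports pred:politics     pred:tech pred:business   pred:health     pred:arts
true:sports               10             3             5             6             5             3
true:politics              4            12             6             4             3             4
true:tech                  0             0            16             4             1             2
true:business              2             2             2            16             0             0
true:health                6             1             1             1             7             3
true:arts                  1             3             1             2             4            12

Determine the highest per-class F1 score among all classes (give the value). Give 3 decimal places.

0.593

Per-class F1 score (2·TP/(2·TP+FP+FN)):
  sports: TP=10, FP=4+0+2+6+1=13, FN=3+5+6+5+3=22 → 20/55 = 0.3636
  politics: TP=12, FP=3+0+2+1+3=9, FN=4+6+4+3+4=21 → 24/54 = 0.4444
  tech: TP=16, FP=5+6+2+1+1=15, FN=0+0+4+1+2=7 → 32/54 = 0.5926
  business: TP=16, FP=6+4+4+1+2=17, FN=2+2+2+0+0=6 → 32/55 = 0.5818
  health: TP=7, FP=5+3+1+0+4=13, FN=6+1+1+1+3=12 → 14/39 = 0.3590
  arts: TP=12, FP=3+4+2+0+3=12, FN=1+3+1+2+4=11 → 24/47 = 0.5106
Highest is class 'tech' with F1 score = 0.593.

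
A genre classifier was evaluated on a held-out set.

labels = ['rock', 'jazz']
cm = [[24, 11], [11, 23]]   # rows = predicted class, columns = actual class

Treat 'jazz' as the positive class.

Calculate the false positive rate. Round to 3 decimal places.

FPR = FP/(FP+TN) = 11/(11+24) = 0.314

0.314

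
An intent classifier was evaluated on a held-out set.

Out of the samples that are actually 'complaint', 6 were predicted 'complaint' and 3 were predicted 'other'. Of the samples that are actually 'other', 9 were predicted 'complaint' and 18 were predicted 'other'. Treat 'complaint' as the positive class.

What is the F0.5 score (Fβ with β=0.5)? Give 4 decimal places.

Fβ = (1+β²)·TP / ((1+β²)·TP + β²·FN + FP), with β²=1/4
= 1.25·6 / (1.25·6 + 0.25·3 + 9) = 0.4348

0.4348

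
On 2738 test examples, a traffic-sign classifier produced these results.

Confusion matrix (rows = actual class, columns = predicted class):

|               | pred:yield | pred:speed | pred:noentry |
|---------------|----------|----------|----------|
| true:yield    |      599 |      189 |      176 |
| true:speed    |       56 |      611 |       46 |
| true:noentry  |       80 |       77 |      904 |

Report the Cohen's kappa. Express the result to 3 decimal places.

0.656

Observed agreement pₒ = trace/N = 2114/2738 = 0.7721
Expected agreement pₑ = Σ (rowᵢ·colᵢ)/N² = (964·735 + 713·877 + 1061·1126)/2738² = 0.3373
κ = (pₒ − pₑ)/(1 − pₑ) = (0.7721 − 0.3373)/(1 − 0.3373) = 0.656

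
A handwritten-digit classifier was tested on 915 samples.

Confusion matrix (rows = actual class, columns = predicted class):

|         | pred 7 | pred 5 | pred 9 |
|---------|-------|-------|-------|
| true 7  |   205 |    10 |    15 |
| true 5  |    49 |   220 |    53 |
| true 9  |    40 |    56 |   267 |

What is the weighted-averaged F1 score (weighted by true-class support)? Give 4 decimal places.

0.7549

Per-class F1 score (2·TP/(2·TP+FP+FN)):
  7: TP=205, FP=49+40=89, FN=10+15=25 → 410/524 = 0.78244
  5: TP=220, FP=10+56=66, FN=49+53=102 → 440/608 = 0.72368
  9: TP=267, FP=15+53=68, FN=40+56=96 → 534/698 = 0.76504
Weighted-F1 score = Σ (supportᵢ/N)·F1 scoreᵢ with N=915: (230/915)·0.78244 + (322/915)·0.72368 + (363/915)·0.76504 = 0.7549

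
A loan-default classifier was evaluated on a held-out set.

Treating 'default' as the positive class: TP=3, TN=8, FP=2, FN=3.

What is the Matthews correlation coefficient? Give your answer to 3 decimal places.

MCC = (TP·TN − FP·FN) / √((TP+FP)(TP+FN)(TN+FP)(TN+FN))
Numerator = 3·8 − 2·3 = 18
Denominator = √(5·6·10·11) = √3300 = 57.4456
MCC = 18 / 57.4456 = 0.313

0.313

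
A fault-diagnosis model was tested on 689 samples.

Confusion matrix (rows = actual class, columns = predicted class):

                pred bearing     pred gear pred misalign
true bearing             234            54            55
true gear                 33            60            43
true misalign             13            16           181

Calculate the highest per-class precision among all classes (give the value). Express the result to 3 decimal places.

0.836

Per-class precision (TP/(TP+FP)):
  bearing: TP=234, FP=33+13=46 → 234/280 = 0.8357
  gear: TP=60, FP=54+16=70 → 60/130 = 0.4615
  misalign: TP=181, FP=55+43=98 → 181/279 = 0.6487
Highest is class 'bearing' with precision = 0.836.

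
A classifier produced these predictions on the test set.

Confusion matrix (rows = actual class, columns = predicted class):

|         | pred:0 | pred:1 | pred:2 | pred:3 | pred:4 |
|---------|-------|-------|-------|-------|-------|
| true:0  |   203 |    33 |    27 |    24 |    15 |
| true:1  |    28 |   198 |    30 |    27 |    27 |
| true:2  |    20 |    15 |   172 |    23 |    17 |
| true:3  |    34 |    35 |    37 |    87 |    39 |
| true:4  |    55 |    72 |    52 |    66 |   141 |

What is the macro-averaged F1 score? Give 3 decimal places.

0.534

Per-class F1 score (2·TP/(2·TP+FP+FN)):
  0: TP=203, FP=28+20+34+55=137, FN=33+27+24+15=99 → 406/642 = 0.6324
  1: TP=198, FP=33+15+35+72=155, FN=28+30+27+27=112 → 396/663 = 0.5973
  2: TP=172, FP=27+30+37+52=146, FN=20+15+23+17=75 → 344/565 = 0.6088
  3: TP=87, FP=24+27+23+66=140, FN=34+35+37+39=145 → 174/459 = 0.3791
  4: TP=141, FP=15+27+17+39=98, FN=55+72+52+66=245 → 282/625 = 0.4512
Macro-F1 score = mean = (0.6324 + 0.5973 + 0.6088 + 0.3791 + 0.4512) / 5 = 0.534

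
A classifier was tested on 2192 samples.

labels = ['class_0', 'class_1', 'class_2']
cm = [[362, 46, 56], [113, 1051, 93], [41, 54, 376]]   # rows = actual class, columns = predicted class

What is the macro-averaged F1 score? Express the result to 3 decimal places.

0.789

Per-class F1 score (2·TP/(2·TP+FP+FN)):
  class_0: TP=362, FP=113+41=154, FN=46+56=102 → 724/980 = 0.7388
  class_1: TP=1051, FP=46+54=100, FN=113+93=206 → 2102/2408 = 0.8729
  class_2: TP=376, FP=56+93=149, FN=41+54=95 → 752/996 = 0.7550
Macro-F1 score = mean = (0.7388 + 0.8729 + 0.7550) / 3 = 0.789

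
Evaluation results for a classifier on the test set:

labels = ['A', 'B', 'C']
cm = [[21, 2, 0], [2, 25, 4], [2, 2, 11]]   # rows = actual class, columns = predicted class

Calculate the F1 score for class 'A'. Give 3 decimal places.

0.875

Take TP from the diagonal, FP from the rest of the 'A' prediction marginal, FN from the rest of the 'A' actual marginal.
F1 score = 2·TP/(2·TP+FP+FN).
A: TP=21, FP=2+2=4, FN=2+0=2 → 42/48 = 0.8750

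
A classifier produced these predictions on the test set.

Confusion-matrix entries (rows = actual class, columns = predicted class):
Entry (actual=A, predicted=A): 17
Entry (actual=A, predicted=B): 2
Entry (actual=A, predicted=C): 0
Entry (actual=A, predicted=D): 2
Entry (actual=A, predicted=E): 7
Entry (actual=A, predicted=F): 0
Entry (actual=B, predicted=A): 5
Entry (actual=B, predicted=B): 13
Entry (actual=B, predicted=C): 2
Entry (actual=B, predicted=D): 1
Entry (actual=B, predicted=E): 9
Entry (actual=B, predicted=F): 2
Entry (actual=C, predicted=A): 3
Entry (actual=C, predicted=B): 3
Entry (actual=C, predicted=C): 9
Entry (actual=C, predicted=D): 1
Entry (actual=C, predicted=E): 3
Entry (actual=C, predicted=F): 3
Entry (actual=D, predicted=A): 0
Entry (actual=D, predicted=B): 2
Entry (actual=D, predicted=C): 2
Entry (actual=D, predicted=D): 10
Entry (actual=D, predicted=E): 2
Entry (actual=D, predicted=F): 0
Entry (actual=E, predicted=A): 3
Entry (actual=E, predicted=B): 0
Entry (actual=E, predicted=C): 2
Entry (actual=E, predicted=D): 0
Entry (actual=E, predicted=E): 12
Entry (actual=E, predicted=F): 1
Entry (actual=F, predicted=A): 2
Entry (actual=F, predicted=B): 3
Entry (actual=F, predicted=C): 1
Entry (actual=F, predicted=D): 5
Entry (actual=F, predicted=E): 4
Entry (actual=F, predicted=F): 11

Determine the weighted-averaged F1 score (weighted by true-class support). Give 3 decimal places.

0.509

Per-class F1 score (2·TP/(2·TP+FP+FN)):
  A: TP=17, FP=5+3+0+3+2=13, FN=2+0+2+7+0=11 → 34/58 = 0.5862
  B: TP=13, FP=2+3+2+0+3=10, FN=5+2+1+9+2=19 → 26/55 = 0.4727
  C: TP=9, FP=0+2+2+2+1=7, FN=3+3+1+3+3=13 → 18/38 = 0.4737
  D: TP=10, FP=2+1+1+0+5=9, FN=0+2+2+2+0=6 → 20/35 = 0.5714
  E: TP=12, FP=7+9+3+2+4=25, FN=3+0+2+0+1=6 → 24/55 = 0.4364
  F: TP=11, FP=0+2+3+0+1=6, FN=2+3+1+5+4=15 → 22/43 = 0.5116
Weighted-F1 score = Σ (supportᵢ/N)·F1 scoreᵢ with N=142: (28/142)·0.5862 + (32/142)·0.4727 + (22/142)·0.4737 + (16/142)·0.5714 + (18/142)·0.4364 + (26/142)·0.5116 = 0.509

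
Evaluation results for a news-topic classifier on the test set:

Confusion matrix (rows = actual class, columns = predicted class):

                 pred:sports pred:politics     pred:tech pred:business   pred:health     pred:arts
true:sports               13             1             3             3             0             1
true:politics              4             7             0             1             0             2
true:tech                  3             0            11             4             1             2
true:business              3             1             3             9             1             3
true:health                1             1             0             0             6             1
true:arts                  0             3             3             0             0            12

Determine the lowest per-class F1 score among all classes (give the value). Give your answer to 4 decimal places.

Per-class F1 score (2·TP/(2·TP+FP+FN)):
  sports: TP=13, FP=4+3+3+1+0=11, FN=1+3+3+0+1=8 → 26/45 = 0.57778
  politics: TP=7, FP=1+0+1+1+3=6, FN=4+0+1+0+2=7 → 14/27 = 0.51852
  tech: TP=11, FP=3+0+3+0+3=9, FN=3+0+4+1+2=10 → 22/41 = 0.53659
  business: TP=9, FP=3+1+4+0+0=8, FN=3+1+3+1+3=11 → 18/37 = 0.48649
  health: TP=6, FP=0+0+1+1+0=2, FN=1+1+0+0+1=3 → 12/17 = 0.70588
  arts: TP=12, FP=1+2+2+3+1=9, FN=0+3+3+0+0=6 → 24/39 = 0.61538
Lowest is class 'business' with F1 score = 0.4865.

0.4865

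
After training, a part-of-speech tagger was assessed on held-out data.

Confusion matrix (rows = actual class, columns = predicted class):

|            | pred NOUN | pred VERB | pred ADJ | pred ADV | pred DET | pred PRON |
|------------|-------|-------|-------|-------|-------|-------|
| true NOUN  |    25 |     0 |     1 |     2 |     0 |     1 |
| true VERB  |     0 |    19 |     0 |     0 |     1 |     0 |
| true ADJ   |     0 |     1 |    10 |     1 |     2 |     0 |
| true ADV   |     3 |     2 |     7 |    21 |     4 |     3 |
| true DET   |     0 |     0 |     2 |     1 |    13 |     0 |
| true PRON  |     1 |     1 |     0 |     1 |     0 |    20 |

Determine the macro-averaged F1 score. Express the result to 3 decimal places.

0.757

Per-class F1 score (2·TP/(2·TP+FP+FN)):
  NOUN: TP=25, FP=0+0+3+0+1=4, FN=0+1+2+0+1=4 → 50/58 = 0.8621
  VERB: TP=19, FP=0+1+2+0+1=4, FN=0+0+0+1+0=1 → 38/43 = 0.8837
  ADJ: TP=10, FP=1+0+7+2+0=10, FN=0+1+1+2+0=4 → 20/34 = 0.5882
  ADV: TP=21, FP=2+0+1+1+1=5, FN=3+2+7+4+3=19 → 42/66 = 0.6364
  DET: TP=13, FP=0+1+2+4+0=7, FN=0+0+2+1+0=3 → 26/36 = 0.7222
  PRON: TP=20, FP=1+0+0+3+0=4, FN=1+1+0+1+0=3 → 40/47 = 0.8511
Macro-F1 score = mean = (0.8621 + 0.8837 + 0.5882 + 0.6364 + 0.7222 + 0.8511) / 6 = 0.757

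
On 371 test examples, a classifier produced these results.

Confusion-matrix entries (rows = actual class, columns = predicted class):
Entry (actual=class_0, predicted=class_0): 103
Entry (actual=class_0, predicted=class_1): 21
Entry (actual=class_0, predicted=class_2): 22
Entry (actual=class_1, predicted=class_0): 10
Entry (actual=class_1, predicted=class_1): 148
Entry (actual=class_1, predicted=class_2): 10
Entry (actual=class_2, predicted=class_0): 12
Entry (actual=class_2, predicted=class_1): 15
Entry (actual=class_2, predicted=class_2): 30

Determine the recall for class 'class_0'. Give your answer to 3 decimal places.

0.705

Treat 'class_0' as positive and all other classes as negative.
recall = TP/(TP+FN).
class_0: TP=103, FN=21+22=43 → 103/146 = 0.7055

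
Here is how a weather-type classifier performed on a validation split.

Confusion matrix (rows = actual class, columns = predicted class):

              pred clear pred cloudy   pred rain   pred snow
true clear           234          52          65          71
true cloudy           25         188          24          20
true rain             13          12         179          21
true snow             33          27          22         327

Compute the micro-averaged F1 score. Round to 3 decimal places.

0.707

Micro-averaging pools counts across classes: ΣTP=928, ΣFP=385, ΣFN=385.
Micro-F1 score = 2·TP/(2·TP+FP+FN) on pooled counts = 0.707 (equals overall accuracy in single-label multiclass).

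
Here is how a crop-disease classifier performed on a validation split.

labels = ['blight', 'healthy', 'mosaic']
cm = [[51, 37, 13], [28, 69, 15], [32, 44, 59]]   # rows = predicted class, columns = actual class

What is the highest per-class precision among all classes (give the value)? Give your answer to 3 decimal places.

0.616

Per-class precision (TP/(TP+FP)):
  blight: TP=51, FP=37+13=50 → 51/101 = 0.5050
  healthy: TP=69, FP=28+15=43 → 69/112 = 0.6161
  mosaic: TP=59, FP=32+44=76 → 59/135 = 0.4370
Highest is class 'healthy' with precision = 0.616.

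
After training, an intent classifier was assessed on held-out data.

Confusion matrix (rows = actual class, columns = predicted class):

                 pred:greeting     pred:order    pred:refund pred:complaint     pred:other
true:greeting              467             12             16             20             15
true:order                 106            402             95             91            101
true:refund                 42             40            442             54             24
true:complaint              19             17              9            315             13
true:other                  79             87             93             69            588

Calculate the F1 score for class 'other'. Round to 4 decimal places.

One-vs-rest for 'other': TP = diagonal; FP = other classes predicted 'other'; FN = 'other' predicted as other.
F1 score = 2·TP/(2·TP+FP+FN).
other: TP=588, FP=15+101+24+13=153, FN=79+87+93+69=328 → 1176/1657 = 0.70972

0.7097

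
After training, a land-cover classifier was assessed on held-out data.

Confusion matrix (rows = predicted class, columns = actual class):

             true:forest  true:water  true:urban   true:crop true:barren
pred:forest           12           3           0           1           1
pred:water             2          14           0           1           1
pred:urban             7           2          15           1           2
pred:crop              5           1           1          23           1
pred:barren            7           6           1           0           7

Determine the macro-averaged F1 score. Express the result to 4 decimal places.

0.6059

Per-class F1 score (2·TP/(2·TP+FP+FN)):
  forest: TP=12, FP=3+0+1+1=5, FN=2+7+5+7=21 → 24/50 = 0.48000
  water: TP=14, FP=2+0+1+1=4, FN=3+2+1+6=12 → 28/44 = 0.63636
  urban: TP=15, FP=7+2+1+2=12, FN=0+0+1+1=2 → 30/44 = 0.68182
  crop: TP=23, FP=5+1+1+1=8, FN=1+1+1+0=3 → 46/57 = 0.80702
  barren: TP=7, FP=7+6+1+0=14, FN=1+1+2+1=5 → 14/33 = 0.42424
Macro-F1 score = mean = (0.48000 + 0.63636 + 0.68182 + 0.80702 + 0.42424) / 5 = 0.6059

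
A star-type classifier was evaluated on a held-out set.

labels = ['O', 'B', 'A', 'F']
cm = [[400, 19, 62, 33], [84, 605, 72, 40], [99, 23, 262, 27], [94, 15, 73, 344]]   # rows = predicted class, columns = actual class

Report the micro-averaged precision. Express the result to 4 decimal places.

0.7154

Micro-averaging pools counts across classes: ΣTP=1611, ΣFP=641, ΣFN=641.
Micro-precision = TP/(TP+FP) on pooled counts = 0.7154 (equals overall accuracy in single-label multiclass).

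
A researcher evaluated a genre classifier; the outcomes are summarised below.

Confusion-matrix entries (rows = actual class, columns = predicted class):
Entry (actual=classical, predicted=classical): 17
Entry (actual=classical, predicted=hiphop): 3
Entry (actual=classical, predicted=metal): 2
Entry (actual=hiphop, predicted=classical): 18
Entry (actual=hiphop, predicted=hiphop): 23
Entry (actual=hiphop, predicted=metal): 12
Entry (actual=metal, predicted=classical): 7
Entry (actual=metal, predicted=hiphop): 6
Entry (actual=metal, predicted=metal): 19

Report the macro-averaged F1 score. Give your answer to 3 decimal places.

Per-class F1 score (2·TP/(2·TP+FP+FN)):
  classical: TP=17, FP=18+7=25, FN=3+2=5 → 34/64 = 0.5313
  hiphop: TP=23, FP=3+6=9, FN=18+12=30 → 46/85 = 0.5412
  metal: TP=19, FP=2+12=14, FN=7+6=13 → 38/65 = 0.5846
Macro-F1 score = mean = (0.5313 + 0.5412 + 0.5846) / 3 = 0.552

0.552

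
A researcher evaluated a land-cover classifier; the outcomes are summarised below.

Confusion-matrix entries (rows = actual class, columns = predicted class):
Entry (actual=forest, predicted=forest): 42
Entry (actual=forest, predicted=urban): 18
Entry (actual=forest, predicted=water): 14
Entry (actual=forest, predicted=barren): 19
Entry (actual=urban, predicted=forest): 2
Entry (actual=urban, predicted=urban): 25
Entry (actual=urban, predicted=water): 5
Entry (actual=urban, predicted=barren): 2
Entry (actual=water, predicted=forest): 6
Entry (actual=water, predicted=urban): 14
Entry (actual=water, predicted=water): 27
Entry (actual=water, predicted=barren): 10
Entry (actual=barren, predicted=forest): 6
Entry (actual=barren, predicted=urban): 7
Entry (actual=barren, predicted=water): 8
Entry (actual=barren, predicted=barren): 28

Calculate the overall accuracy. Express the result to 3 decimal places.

0.524

Accuracy = trace / total = (42+25+27+28=122) / 233 = 122/233 = 0.524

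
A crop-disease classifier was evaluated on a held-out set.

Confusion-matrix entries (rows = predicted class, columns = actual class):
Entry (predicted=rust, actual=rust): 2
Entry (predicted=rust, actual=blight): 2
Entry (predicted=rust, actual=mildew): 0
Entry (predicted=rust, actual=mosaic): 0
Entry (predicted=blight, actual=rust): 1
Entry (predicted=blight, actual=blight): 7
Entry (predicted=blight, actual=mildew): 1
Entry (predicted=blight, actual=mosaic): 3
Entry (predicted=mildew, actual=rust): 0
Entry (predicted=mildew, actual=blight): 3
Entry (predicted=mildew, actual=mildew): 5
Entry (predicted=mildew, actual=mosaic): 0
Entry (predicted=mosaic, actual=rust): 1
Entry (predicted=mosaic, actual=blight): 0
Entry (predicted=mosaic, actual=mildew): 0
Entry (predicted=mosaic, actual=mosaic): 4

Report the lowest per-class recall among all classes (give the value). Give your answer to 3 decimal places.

Per-class recall (TP/(TP+FN)):
  rust: TP=2, FN=1+0+1=2 → 2/4 = 0.5000
  blight: TP=7, FN=2+3+0=5 → 7/12 = 0.5833
  mildew: TP=5, FN=0+1+0=1 → 5/6 = 0.8333
  mosaic: TP=4, FN=0+3+0=3 → 4/7 = 0.5714
Lowest is class 'rust' with recall = 0.500.

0.500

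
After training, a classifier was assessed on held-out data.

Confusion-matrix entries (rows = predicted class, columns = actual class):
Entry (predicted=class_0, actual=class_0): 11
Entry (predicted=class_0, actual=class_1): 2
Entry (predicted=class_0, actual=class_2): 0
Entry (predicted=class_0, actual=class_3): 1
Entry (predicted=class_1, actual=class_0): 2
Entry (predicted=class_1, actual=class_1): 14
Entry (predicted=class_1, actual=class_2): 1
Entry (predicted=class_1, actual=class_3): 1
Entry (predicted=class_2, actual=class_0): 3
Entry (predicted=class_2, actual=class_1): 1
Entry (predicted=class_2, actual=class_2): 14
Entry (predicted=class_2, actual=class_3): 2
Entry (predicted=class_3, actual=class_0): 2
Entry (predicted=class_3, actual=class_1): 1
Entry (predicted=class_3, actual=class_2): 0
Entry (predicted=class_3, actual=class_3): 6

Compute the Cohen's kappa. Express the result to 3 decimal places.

0.646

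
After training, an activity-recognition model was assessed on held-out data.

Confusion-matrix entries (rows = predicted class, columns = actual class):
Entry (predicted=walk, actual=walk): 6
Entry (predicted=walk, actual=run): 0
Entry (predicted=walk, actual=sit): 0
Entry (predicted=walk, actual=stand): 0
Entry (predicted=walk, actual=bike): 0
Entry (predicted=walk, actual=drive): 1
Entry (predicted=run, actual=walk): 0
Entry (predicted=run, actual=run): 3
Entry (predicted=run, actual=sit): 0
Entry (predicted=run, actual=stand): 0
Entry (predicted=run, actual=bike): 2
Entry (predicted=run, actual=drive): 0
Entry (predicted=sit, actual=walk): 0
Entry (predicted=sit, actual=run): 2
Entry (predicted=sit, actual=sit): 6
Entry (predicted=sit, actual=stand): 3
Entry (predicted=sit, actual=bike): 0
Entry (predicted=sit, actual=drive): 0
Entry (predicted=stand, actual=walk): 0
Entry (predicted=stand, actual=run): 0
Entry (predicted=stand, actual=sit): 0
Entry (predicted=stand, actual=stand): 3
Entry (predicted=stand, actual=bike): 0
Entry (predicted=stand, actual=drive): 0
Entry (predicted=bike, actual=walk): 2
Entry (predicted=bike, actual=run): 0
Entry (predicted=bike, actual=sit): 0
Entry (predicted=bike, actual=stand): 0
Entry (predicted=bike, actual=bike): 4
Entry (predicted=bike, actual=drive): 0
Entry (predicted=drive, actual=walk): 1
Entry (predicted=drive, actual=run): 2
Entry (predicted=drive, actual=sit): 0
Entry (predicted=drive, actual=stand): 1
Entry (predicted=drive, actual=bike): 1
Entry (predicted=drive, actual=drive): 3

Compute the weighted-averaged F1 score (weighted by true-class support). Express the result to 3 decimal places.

0.625

Per-class F1 score (2·TP/(2·TP+FP+FN)):
  walk: TP=6, FP=0+0+0+0+1=1, FN=0+0+0+2+1=3 → 12/16 = 0.7500
  run: TP=3, FP=0+0+0+2+0=2, FN=0+2+0+0+2=4 → 6/12 = 0.5000
  sit: TP=6, FP=0+2+3+0+0=5, FN=0+0+0+0+0=0 → 12/17 = 0.7059
  stand: TP=3, FP=0+0+0+0+0=0, FN=0+0+3+0+1=4 → 6/10 = 0.6000
  bike: TP=4, FP=2+0+0+0+0=2, FN=0+2+0+0+1=3 → 8/13 = 0.6154
  drive: TP=3, FP=1+2+0+1+1=5, FN=1+0+0+0+0=1 → 6/12 = 0.5000
Weighted-F1 score = Σ (supportᵢ/N)·F1 scoreᵢ with N=40: (9/40)·0.7500 + (7/40)·0.5000 + (6/40)·0.7059 + (7/40)·0.6000 + (7/40)·0.6154 + (4/40)·0.5000 = 0.625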